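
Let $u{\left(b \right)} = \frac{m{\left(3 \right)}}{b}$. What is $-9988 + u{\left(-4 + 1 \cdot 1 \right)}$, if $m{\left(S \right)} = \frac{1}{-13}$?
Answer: $- \frac{389531}{39} \approx -9988.0$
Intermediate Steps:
$m{\left(S \right)} = - \frac{1}{13}$
$u{\left(b \right)} = - \frac{1}{13 b}$
$-9988 + u{\left(-4 + 1 \cdot 1 \right)} = -9988 - \frac{1}{13 \left(-4 + 1 \cdot 1\right)} = -9988 - \frac{1}{13 \left(-4 + 1\right)} = -9988 - \frac{1}{13 \left(-3\right)} = -9988 - - \frac{1}{39} = -9988 + \frac{1}{39} = - \frac{389531}{39}$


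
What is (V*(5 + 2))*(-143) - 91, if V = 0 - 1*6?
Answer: 5915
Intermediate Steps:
V = -6 (V = 0 - 6 = -6)
(V*(5 + 2))*(-143) - 91 = -6*(5 + 2)*(-143) - 91 = -6*7*(-143) - 91 = -42*(-143) - 91 = 6006 - 91 = 5915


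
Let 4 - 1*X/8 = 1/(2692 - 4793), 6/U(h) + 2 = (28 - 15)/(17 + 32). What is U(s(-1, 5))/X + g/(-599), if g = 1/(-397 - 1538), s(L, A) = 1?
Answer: -71594178071/662452010100 ≈ -0.10807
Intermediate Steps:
U(h) = -294/85 (U(h) = 6/(-2 + (28 - 15)/(17 + 32)) = 6/(-2 + 13/49) = 6/(-85/49) = 6*(-49/85) = -294/85)
X = 67240/2101 (X = 32 - 8/(2692 - 4793) = 32 - 8/(-2101) = 32 - 8*(-1/2101) = 32 + 8/2101 = 67240/2101 ≈ 32.004)
g = -1/1935 (g = 1/(-1935) = -1/1935 ≈ -0.00051680)
U(s(-1, 5))/X + g/(-599) = -294/(85*67240/2101) - 1/1935/(-599) = -294/85*2101/67240 - 1/1935*(-1/599) = -308847/2857700 + 1/1159065 = -71594178071/662452010100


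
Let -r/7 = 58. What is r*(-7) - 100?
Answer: 2742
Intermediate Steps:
r = -406 (r = -7*58 = -406)
r*(-7) - 100 = -406*(-7) - 100 = 2842 - 100 = 2742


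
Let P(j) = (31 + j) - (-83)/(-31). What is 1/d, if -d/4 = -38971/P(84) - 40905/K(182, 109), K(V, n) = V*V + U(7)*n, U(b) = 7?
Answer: 58997267/82162699594 ≈ 0.00071805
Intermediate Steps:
K(V, n) = V² + 7*n (K(V, n) = V*V + 7*n = V² + 7*n)
P(j) = 878/31 + j (P(j) = (31 + j) - (-83)*(-1)/31 = (31 + j) - 1*83/31 = (31 + j) - 83/31 = 878/31 + j)
d = 82162699594/58997267 (d = -4*(-38971/(878/31 + 84) - 40905/(182² + 7*109)) = -4*(-38971/3482/31 - 40905/(33124 + 763)) = -4*(-38971*31/3482 - 40905/33887) = -4*(-1208101/3482 - 40905*1/33887) = -4*(-1208101/3482 - 40905/33887) = -4*(-41081349797/117994534) = 82162699594/58997267 ≈ 1392.7)
1/d = 1/(82162699594/58997267) = 58997267/82162699594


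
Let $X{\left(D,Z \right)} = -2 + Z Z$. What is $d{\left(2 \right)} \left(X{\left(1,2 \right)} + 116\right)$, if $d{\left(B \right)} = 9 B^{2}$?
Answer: $4248$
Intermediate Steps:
$X{\left(D,Z \right)} = -2 + Z^{2}$
$d{\left(2 \right)} \left(X{\left(1,2 \right)} + 116\right) = 9 \cdot 2^{2} \left(\left(-2 + 2^{2}\right) + 116\right) = 9 \cdot 4 \left(\left(-2 + 4\right) + 116\right) = 36 \left(2 + 116\right) = 36 \cdot 118 = 4248$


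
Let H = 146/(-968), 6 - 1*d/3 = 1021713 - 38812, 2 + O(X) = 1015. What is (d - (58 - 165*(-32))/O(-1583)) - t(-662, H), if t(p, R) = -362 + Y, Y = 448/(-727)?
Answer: -2171298848575/736451 ≈ -2.9483e+6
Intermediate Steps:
O(X) = 1013 (O(X) = -2 + 1015 = 1013)
d = -2948685 (d = 18 - 3*(1021713 - 38812) = 18 - 3*982901 = 18 - 2948703 = -2948685)
H = -73/484 (H = 146*(-1/968) = -73/484 ≈ -0.15083)
Y = -448/727 (Y = 448*(-1/727) = -448/727 ≈ -0.61623)
t(p, R) = -263622/727 (t(p, R) = -362 - 448/727 = -263622/727)
(d - (58 - 165*(-32))/O(-1583)) - t(-662, H) = (-2948685 - (58 - 165*(-32))/1013) - 1*(-263622/727) = (-2948685 - (58 + 5280)/1013) + 263622/727 = (-2948685 - 5338/1013) + 263622/727 = -2987023243/1013 + 263622/727 = -2171298848575/736451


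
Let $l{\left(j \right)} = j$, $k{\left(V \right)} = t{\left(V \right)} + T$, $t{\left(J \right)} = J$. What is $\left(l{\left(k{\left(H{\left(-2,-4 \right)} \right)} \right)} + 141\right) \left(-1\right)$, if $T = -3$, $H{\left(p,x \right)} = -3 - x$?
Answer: $-139$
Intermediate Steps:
$k{\left(V \right)} = -3 + V$ ($k{\left(V \right)} = V - 3 = -3 + V$)
$\left(l{\left(k{\left(H{\left(-2,-4 \right)} \right)} \right)} + 141\right) \left(-1\right) = \left(\left(-3 - -1\right) + 141\right) \left(-1\right) = \left(\left(-3 + \left(-3 + 4\right)\right) + 141\right) \left(-1\right) = \left(\left(-3 + 1\right) + 141\right) \left(-1\right) = \left(-2 + 141\right) \left(-1\right) = 139 \left(-1\right) = -139$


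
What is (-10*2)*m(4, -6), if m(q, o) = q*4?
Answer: -320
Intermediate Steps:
m(q, o) = 4*q
(-10*2)*m(4, -6) = (-10*2)*(4*4) = -20*16 = -320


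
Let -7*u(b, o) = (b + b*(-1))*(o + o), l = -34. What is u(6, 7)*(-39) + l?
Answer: -34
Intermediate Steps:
u(b, o) = 0 (u(b, o) = -(b + b*(-1))*(o + o)/7 = -(b - b)*2*o/7 = -0*2*o = -1/7*0 = 0)
u(6, 7)*(-39) + l = 0*(-39) - 34 = 0 - 34 = -34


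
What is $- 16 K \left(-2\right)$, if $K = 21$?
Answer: $672$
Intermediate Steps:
$- 16 K \left(-2\right) = \left(-16\right) 21 \left(-2\right) = \left(-336\right) \left(-2\right) = 672$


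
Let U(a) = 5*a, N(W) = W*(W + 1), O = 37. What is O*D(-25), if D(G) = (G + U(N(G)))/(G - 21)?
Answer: -110075/46 ≈ -2392.9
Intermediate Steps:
N(W) = W*(1 + W)
D(G) = (G + 5*G*(1 + G))/(-21 + G) (D(G) = (G + 5*(G*(1 + G)))/(G - 21) = (G + 5*G*(1 + G))/(-21 + G))
O*D(-25) = 37*(-25*(6 + 5*(-25))/(-21 - 25)) = 37*(-25*(6 - 125)/(-46)) = 37*(-25*(-1/46)*(-119)) = 37*(-2975/46) = -110075/46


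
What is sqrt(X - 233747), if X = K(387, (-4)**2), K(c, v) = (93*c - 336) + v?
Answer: 2*I*sqrt(49519) ≈ 445.06*I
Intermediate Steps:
K(c, v) = -336 + v + 93*c (K(c, v) = (-336 + 93*c) + v = -336 + v + 93*c)
X = 35671 (X = -336 + (-4)**2 + 93*387 = -336 + 16 + 35991 = 35671)
sqrt(X - 233747) = sqrt(35671 - 233747) = sqrt(-198076) = 2*I*sqrt(49519)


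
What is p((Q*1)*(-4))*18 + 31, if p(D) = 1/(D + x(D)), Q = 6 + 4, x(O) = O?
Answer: 1231/40 ≈ 30.775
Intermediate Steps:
Q = 10
p(D) = 1/(2*D) (p(D) = 1/(D + D) = 1/(2*D))
p((Q*1)*(-4))*18 + 31 = (1/(2*(((10*1)*(-4)))))*18 + 31 = (1/(2*((10*(-4)))))*18 + 31 = ((½)/(-40))*18 + 31 = ((½)*(-1/40))*18 + 31 = -1/80*18 + 31 = -9/40 + 31 = 1231/40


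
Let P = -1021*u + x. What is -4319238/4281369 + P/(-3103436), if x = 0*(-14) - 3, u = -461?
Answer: -2569937483325/2214492447314 ≈ -1.1605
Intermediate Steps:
x = -3 (x = 0 - 3 = -3)
P = 470678 (P = -1021*(-461) - 3 = 470681 - 3 = 470678)
-4319238/4281369 + P/(-3103436) = -4319238/4281369 + 470678/(-3103436) = -4319238*1/4281369 + 470678*(-1/3103436) = -1439746/1427123 - 235339/1551718 = -2569937483325/2214492447314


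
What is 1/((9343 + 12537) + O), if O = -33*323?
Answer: 1/11221 ≈ 8.9119e-5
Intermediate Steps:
O = -10659
1/((9343 + 12537) + O) = 1/((9343 + 12537) - 10659) = 1/(21880 - 10659) = 1/11221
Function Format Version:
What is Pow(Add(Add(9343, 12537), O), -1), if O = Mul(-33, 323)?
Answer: Rational(1, 11221) ≈ 8.9119e-5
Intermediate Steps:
O = -10659
Pow(Add(Add(9343, 12537), O), -1) = Pow(Add(Add(9343, 12537), -10659), -1) = Pow(Add(21880, -10659), -1) = Pow(11221, -1) = Rational(1, 11221)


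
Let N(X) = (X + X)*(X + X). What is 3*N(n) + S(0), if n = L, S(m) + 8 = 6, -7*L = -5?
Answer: 202/49 ≈ 4.1225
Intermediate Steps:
L = 5/7 (L = -⅐*(-5) = 5/7 ≈ 0.71429)
S(m) = -2 (S(m) = -8 + 6 = -2)
n = 5/7 ≈ 0.71429
N(X) = 4*X² (N(X) = (2*X)*(2*X) = 4*X²)
3*N(n) + S(0) = 3*(4*(5/7)²) - 2 = 3*(4*(25/49)) - 2 = 3*(100/49) - 2 = 300/49 - 2 = 202/49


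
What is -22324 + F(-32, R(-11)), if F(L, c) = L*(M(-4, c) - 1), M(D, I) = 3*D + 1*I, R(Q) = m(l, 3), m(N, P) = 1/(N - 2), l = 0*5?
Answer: -21892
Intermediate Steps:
l = 0
m(N, P) = 1/(-2 + N)
R(Q) = -½ (R(Q) = 1/(-2 + 0) = 1/(-2) = -½)
M(D, I) = I + 3*D (M(D, I) = 3*D + I = I + 3*D)
F(L, c) = L*(-13 + c) (F(L, c) = L*((c + 3*(-4)) - 1) = L*((c - 12) - 1) = L*((-12 + c) - 1) = L*(-13 + c))
-22324 + F(-32, R(-11)) = -22324 - 32*(-13 - ½) = -22324 - 32*(-27/2) = -22324 + 432 = -21892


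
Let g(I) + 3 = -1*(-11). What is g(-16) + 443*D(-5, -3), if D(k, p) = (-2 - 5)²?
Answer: 21715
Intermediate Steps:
g(I) = 8 (g(I) = -3 - 1*(-11) = -3 + 11 = 8)
D(k, p) = 49 (D(k, p) = (-7)² = 49)
g(-16) + 443*D(-5, -3) = 8 + 443*49 = 8 + 21707 = 21715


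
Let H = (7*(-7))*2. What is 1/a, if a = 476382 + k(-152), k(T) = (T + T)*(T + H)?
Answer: 1/552382 ≈ 1.8103e-6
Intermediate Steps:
H = -98 (H = -49*2 = -98)
k(T) = 2*T*(-98 + T) (k(T) = (T + T)*(T - 98) = (2*T)*(-98 + T) = 2*T*(-98 + T))
a = 552382 (a = 476382 + 2*(-152)*(-98 - 152) = 476382 + 2*(-152)*(-250) = 476382 + 76000 = 552382)
1/a = 1/552382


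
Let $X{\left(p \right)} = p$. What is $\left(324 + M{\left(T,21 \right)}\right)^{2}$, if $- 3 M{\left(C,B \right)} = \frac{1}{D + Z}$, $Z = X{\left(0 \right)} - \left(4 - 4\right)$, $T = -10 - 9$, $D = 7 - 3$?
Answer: $\frac{15108769}{144} \approx 1.0492 \cdot 10^{5}$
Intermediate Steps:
$D = 4$
$T = -19$
$Z = 0$ ($Z = 0 - \left(4 - 4\right) = 0 - 0 = 0 + 0 = 0$)
$M{\left(C,B \right)} = - \frac{1}{12}$ ($M{\left(C,B \right)} = - \frac{1}{3 \left(4 + 0\right)} = - \frac{1}{3 \cdot 4} = \left(- \frac{1}{3}\right) \frac{1}{4} = - \frac{1}{12}$)
$\left(324 + M{\left(T,21 \right)}\right)^{2} = \left(324 - \frac{1}{12}\right)^{2} = \left(\frac{3887}{12}\right)^{2} = \frac{15108769}{144}$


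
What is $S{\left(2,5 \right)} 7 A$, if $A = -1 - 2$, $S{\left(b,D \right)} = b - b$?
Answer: $0$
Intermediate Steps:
$S{\left(b,D \right)} = 0$
$A = -3$
$S{\left(2,5 \right)} 7 A = 0 \cdot 7 \left(-3\right) = 0 \left(-3\right) = 0$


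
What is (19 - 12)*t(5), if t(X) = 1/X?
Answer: 7/5 ≈ 1.4000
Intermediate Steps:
(19 - 12)*t(5) = (19 - 12)/5 = 7*(⅕) = 7/5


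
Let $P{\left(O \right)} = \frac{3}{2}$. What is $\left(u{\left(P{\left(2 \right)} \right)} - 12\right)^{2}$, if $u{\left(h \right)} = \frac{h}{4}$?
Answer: $\frac{8649}{64} \approx 135.14$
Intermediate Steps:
$P{\left(O \right)} = \frac{3}{2}$ ($P{\left(O \right)} = 3 \cdot \frac{1}{2} = \frac{3}{2}$)
$u{\left(h \right)} = \frac{h}{4}$ ($u{\left(h \right)} = h \frac{1}{4} = \frac{h}{4}$)
$\left(u{\left(P{\left(2 \right)} \right)} - 12\right)^{2} = \left(\frac{1}{4} \cdot \frac{3}{2} - 12\right)^{2} = \left(\frac{3}{8} - 12\right)^{2} = \left(- \frac{93}{8}\right)^{2} = \frac{8649}{64}$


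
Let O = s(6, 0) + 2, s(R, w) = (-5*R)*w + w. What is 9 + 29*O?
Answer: 67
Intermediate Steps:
s(R, w) = w - 5*R*w (s(R, w) = -5*R*w + w = w - 5*R*w)
O = 2 (O = 0*(1 - 5*6) + 2 = 0*(1 - 30) + 2 = 0*(-29) + 2 = 0 + 2 = 2)
9 + 29*O = 9 + 29*2 = 9 + 58 = 67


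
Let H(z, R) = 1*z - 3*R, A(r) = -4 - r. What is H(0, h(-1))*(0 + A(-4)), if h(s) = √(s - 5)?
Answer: 0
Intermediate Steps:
h(s) = √(-5 + s)
H(z, R) = z - 3*R
H(0, h(-1))*(0 + A(-4)) = (0 - 3*√(-5 - 1))*(0 + (-4 - 1*(-4))) = (0 - 3*I*√6)*(0 + (-4 + 4)) = (0 - 3*I*√6)*(0 + 0) = (0 - 3*I*√6)*0 = -3*I*√6*0 = 0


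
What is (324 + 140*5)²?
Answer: 1048576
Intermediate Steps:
(324 + 140*5)² = (324 + 700)² = 1024² = 1048576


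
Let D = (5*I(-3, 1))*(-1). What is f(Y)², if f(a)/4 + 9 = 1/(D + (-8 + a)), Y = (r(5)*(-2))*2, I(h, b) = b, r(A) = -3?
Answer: 1600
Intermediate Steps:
D = -5 (D = (5*1)*(-1) = 5*(-1) = -5)
Y = 12 (Y = -3*(-2)*2 = 6*2 = 12)
f(a) = -36 + 4/(-13 + a) (f(a) = -36 + 4/(-5 + (-8 + a)) = -36 + 4/(-13 + a))
f(Y)² = (4*(118 - 9*12)/(-13 + 12))² = (4*(118 - 108)/(-1))² = (4*(-1)*10)² = (-40)² = 1600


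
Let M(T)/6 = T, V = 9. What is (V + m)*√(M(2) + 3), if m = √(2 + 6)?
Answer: √15*(9 + 2*√2) ≈ 45.811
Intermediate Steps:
M(T) = 6*T
m = 2*√2 (m = √8 = 2*√2 ≈ 2.8284)
(V + m)*√(M(2) + 3) = (9 + 2*√2)*√(6*2 + 3) = (9 + 2*√2)*√(12 + 3) = (9 + 2*√2)*√15 = √15*(9 + 2*√2)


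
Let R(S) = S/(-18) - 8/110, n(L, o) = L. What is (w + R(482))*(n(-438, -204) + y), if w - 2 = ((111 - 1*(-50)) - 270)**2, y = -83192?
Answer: -98161448444/99 ≈ -9.9153e+8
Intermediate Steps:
R(S) = -4/55 - S/18 (R(S) = S*(-1/18) - 8*1/110 = -S/18 - 4/55 = -4/55 - S/18)
w = 11883 (w = 2 + ((111 - 1*(-50)) - 270)**2 = 2 + ((111 + 50) - 270)**2 = 2 + (161 - 270)**2 = 2 + (-109)**2 = 2 + 11881 = 11883)
(w + R(482))*(n(-438, -204) + y) = (11883 + (-4/55 - 1/18*482))*(-438 - 83192) = (11883 + (-4/55 - 241/9))*(-83630) = (11883 - 13291/495)*(-83630) = (5868794/495)*(-83630) = -98161448444/99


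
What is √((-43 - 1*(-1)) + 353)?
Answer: √311 ≈ 17.635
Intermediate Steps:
√((-43 - 1*(-1)) + 353) = √((-43 + 1) + 353) = √(-42 + 353) = √311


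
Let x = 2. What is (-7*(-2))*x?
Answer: 28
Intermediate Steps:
(-7*(-2))*x = -7*(-2)*2 = 14*2 = 28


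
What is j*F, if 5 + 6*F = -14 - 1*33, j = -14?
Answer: 364/3 ≈ 121.33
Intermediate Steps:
F = -26/3 (F = -⅚ + (-14 - 1*33)/6 = -⅚ + (-14 - 33)/6 = -⅚ + (⅙)*(-47) = -⅚ - 47/6 = -26/3 ≈ -8.6667)
j*F = -14*(-26/3) = 364/3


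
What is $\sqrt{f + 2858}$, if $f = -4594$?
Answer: $2 i \sqrt{434} \approx 41.665 i$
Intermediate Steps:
$\sqrt{f + 2858} = \sqrt{-4594 + 2858} = \sqrt{-1736} = 2 i \sqrt{434}$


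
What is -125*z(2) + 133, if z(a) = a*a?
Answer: -367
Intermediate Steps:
z(a) = a²
-125*z(2) + 133 = -125*2² + 133 = -125*4 + 133 = -500 + 133 = -367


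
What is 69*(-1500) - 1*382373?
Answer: -485873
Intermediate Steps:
69*(-1500) - 1*382373 = -103500 - 382373 = -485873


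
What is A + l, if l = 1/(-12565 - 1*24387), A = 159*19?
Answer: 111631991/36952 ≈ 3021.0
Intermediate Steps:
A = 3021
l = -1/36952 (l = 1/(-12565 - 24387) = 1/(-36952) = -1/36952 ≈ -2.7062e-5)
A + l = 3021 - 1/36952 = 111631991/36952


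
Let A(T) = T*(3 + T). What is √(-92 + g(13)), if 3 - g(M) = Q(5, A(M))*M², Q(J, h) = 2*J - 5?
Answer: I*√934 ≈ 30.561*I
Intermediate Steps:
Q(J, h) = -5 + 2*J
g(M) = 3 - 5*M² (g(M) = 3 - (-5 + 2*5)*M² = 3 - (-5 + 10)*M² = 3 - 5*M²)
√(-92 + g(13)) = √(-92 + (3 - 5*13²)) = √(-92 + (3 - 5*169)) = √(-92 + (3 - 845)) = √(-92 - 842) = √(-934) = I*√934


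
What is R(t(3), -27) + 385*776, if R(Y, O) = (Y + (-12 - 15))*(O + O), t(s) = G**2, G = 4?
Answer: 299354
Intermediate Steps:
t(s) = 16 (t(s) = 4**2 = 16)
R(Y, O) = 2*O*(-27 + Y) (R(Y, O) = (Y - 27)*(2*O) = (-27 + Y)*(2*O) = 2*O*(-27 + Y))
R(t(3), -27) + 385*776 = 2*(-27)*(-27 + 16) + 385*776 = 2*(-27)*(-11) + 298760 = 594 + 298760 = 299354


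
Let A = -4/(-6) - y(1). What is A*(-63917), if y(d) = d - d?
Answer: -127834/3 ≈ -42611.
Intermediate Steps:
y(d) = 0
A = 2/3 (A = -4/(-6) - 1*0 = -4*(-1/6) + 0 = 2/3 + 0 = 2/3 ≈ 0.66667)
A*(-63917) = (2/3)*(-63917) = -127834/3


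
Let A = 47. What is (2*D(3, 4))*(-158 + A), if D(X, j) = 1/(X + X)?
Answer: -37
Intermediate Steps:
D(X, j) = 1/(2*X)
(2*D(3, 4))*(-158 + A) = (2*((½)/3))*(-158 + 47) = (2*((½)*(⅓)))*(-111) = (2*(⅙))*(-111) = (⅓)*(-111) = -37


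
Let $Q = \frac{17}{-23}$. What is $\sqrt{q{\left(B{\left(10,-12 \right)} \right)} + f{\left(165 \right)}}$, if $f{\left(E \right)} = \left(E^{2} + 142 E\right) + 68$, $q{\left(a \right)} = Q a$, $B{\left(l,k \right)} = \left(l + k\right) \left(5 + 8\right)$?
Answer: $\frac{\sqrt{26842633}}{23} \approx 225.26$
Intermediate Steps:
$Q = - \frac{17}{23}$ ($Q = 17 \left(- \frac{1}{23}\right) = - \frac{17}{23} \approx -0.73913$)
$B{\left(l,k \right)} = 13 k + 13 l$ ($B{\left(l,k \right)} = \left(k + l\right) 13 = 13 k + 13 l$)
$q{\left(a \right)} = - \frac{17 a}{23}$
$f{\left(E \right)} = 68 + E^{2} + 142 E$
$\sqrt{q{\left(B{\left(10,-12 \right)} \right)} + f{\left(165 \right)}} = \sqrt{- \frac{17 \left(13 \left(-12\right) + 13 \cdot 10\right)}{23} + \left(68 + 165^{2} + 142 \cdot 165\right)} = \sqrt{- \frac{17 \left(-156 + 130\right)}{23} + \left(68 + 27225 + 23430\right)} = \sqrt{\left(- \frac{17}{23}\right) \left(-26\right) + 50723} = \sqrt{\frac{442}{23} + 50723} = \sqrt{\frac{1167071}{23}} = \frac{\sqrt{26842633}}{23}$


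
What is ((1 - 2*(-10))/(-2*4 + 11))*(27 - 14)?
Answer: 91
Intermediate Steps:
((1 - 2*(-10))/(-2*4 + 11))*(27 - 14) = ((1 + 20)/(-8 + 11))*13 = (21/3)*13 = (21*(⅓))*13 = 7*13 = 91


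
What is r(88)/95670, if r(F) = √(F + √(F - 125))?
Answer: √(88 + I*√37)/95670 ≈ 9.8113e-5 + 3.3868e-6*I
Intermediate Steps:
r(F) = √(F + √(-125 + F))
r(88)/95670 = √(88 + √(-125 + 88))/95670 = √(88 + √(-37))*(1/95670) = √(88 + I*√37)*(1/95670) = √(88 + I*√37)/95670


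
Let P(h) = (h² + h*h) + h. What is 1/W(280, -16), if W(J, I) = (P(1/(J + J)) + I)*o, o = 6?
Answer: -78400/7525557 ≈ -0.010418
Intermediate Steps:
P(h) = h + 2*h² (P(h) = (h² + h²) + h = 2*h² + h = h + 2*h²)
W(J, I) = 6*I + 3*(1 + 1/J)/J (W(J, I) = ((1 + 2/(J + J))/(J + J) + I)*6 = ((1 + 2/((2*J)))/((2*J)) + I)*6 = ((1/(2*J))*(1 + 2*(1/(2*J))) + I)*6 = ((1/(2*J))*(1 + 1/J) + I)*6 = ((1 + 1/J)/(2*J) + I)*6 = (I + (1 + 1/J)/(2*J))*6 = 6*I + 3*(1 + 1/J)/J)
1/W(280, -16) = 1/(3/280 + 3/280² + 6*(-16)) = 1/(3*(1/280) + 3*(1/78400) - 96) = 1/(3/280 + 3/78400 - 96) = 1/(-7525557/78400) = -78400/7525557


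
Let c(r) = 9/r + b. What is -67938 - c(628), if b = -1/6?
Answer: -127994905/1884 ≈ -67938.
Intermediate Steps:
b = -1/6 (b = -1*1/6 = -1/6 ≈ -0.16667)
c(r) = -1/6 + 9/r (c(r) = 9/r - 1/6 = -1/6 + 9/r)
-67938 - c(628) = -67938 - (54 - 1*628)/(6*628) = -67938 - (54 - 628)/(6*628) = -67938 - (-574)/(6*628) = -67938 - 1*(-287/1884) = -67938 + 287/1884 = -127994905/1884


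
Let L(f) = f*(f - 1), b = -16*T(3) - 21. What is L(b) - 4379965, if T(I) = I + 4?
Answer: -4362143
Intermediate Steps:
T(I) = 4 + I
b = -133 (b = -16*(4 + 3) - 21 = -16*7 - 21 = -112 - 21 = -133)
L(f) = f*(-1 + f)
L(b) - 4379965 = -133*(-1 - 133) - 4379965 = -133*(-134) - 4379965 = 17822 - 4379965 = -4362143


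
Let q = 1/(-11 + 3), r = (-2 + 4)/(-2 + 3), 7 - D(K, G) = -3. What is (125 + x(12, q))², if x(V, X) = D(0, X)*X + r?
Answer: 253009/16 ≈ 15813.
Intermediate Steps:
D(K, G) = 10 (D(K, G) = 7 - 1*(-3) = 7 + 3 = 10)
r = 2 (r = 2/1 = 2*1 = 2)
q = -⅛ (q = 1/(-8) = -⅛ ≈ -0.12500)
x(V, X) = 2 + 10*X (x(V, X) = 10*X + 2 = 2 + 10*X)
(125 + x(12, q))² = (125 + (2 + 10*(-⅛)))² = (125 + (2 - 5/4))² = (125 + ¾)² = (503/4)² = 253009/16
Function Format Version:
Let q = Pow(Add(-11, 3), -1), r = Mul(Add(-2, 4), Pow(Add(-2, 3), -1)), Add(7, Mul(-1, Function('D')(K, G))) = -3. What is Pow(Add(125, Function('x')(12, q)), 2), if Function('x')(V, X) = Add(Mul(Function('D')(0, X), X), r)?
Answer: Rational(253009, 16) ≈ 15813.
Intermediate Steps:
Function('D')(K, G) = 10 (Function('D')(K, G) = Add(7, Mul(-1, -3)) = Add(7, 3) = 10)
r = 2 (r = Mul(2, Pow(1, -1)) = Mul(2, 1) = 2)
q = Rational(-1, 8) (q = Pow(-8, -1) = Rational(-1, 8) ≈ -0.12500)
Function('x')(V, X) = Add(2, Mul(10, X)) (Function('x')(V, X) = Add(Mul(10, X), 2) = Add(2, Mul(10, X)))
Pow(Add(125, Function('x')(12, q)), 2) = Pow(Add(125, Add(2, Mul(10, Rational(-1, 8)))), 2) = Pow(Add(125, Add(2, Rational(-5, 4))), 2) = Pow(Add(125, Rational(3, 4)), 2) = Pow(Rational(503, 4), 2) = Rational(253009, 16)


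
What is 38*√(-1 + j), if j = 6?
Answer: 38*√5 ≈ 84.971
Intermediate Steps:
38*√(-1 + j) = 38*√(-1 + 6) = 38*√5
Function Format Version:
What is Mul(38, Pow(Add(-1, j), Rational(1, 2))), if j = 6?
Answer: Mul(38, Pow(5, Rational(1, 2))) ≈ 84.971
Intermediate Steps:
Mul(38, Pow(Add(-1, j), Rational(1, 2))) = Mul(38, Pow(Add(-1, 6), Rational(1, 2))) = Mul(38, Pow(5, Rational(1, 2)))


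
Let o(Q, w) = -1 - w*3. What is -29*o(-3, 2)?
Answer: 203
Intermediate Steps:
o(Q, w) = -1 - 3*w
-29*o(-3, 2) = -29*(-1 - 3*2) = -29*(-1 - 6) = -29*(-7) = 203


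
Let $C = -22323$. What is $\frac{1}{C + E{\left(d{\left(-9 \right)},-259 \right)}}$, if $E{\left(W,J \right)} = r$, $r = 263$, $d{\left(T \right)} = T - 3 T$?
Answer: $- \frac{1}{22060} \approx -4.5331 \cdot 10^{-5}$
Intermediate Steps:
$d{\left(T \right)} = - 2 T$
$E{\left(W,J \right)} = 263$
$\frac{1}{C + E{\left(d{\left(-9 \right)},-259 \right)}} = \frac{1}{-22323 + 263} = \frac{1}{-22060} = - \frac{1}{22060}$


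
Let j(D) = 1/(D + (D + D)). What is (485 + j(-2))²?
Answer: 8462281/36 ≈ 2.3506e+5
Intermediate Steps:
j(D) = 1/(3*D) (j(D) = 1/(D + 2*D) = 1/(3*D))
(485 + j(-2))² = (485 + (⅓)/(-2))² = (485 + (⅓)*(-½))² = (485 - ⅙)² = (2909/6)² = 8462281/36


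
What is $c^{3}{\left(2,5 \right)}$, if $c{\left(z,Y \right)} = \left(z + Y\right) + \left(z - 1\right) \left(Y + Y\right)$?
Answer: $4913$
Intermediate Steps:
$c{\left(z,Y \right)} = Y + z + 2 Y \left(-1 + z\right)$ ($c{\left(z,Y \right)} = \left(Y + z\right) + \left(-1 + z\right) 2 Y = \left(Y + z\right) + 2 Y \left(-1 + z\right) = Y + z + 2 Y \left(-1 + z\right)$)
$c^{3}{\left(2,5 \right)} = \left(2 - 5 + 2 \cdot 5 \cdot 2\right)^{3} = \left(2 - 5 + 20\right)^{3} = 17^{3} = 4913$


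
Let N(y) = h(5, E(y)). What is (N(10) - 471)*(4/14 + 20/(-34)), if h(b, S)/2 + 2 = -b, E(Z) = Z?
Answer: 17460/119 ≈ 146.72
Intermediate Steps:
h(b, S) = -4 - 2*b (h(b, S) = -4 + 2*(-b) = -4 - 2*b)
N(y) = -14 (N(y) = -4 - 2*5 = -4 - 10 = -14)
(N(10) - 471)*(4/14 + 20/(-34)) = (-14 - 471)*(4/14 + 20/(-34)) = -485*(4*(1/14) + 20*(-1/34)) = -485*(2/7 - 10/17) = -485*(-36/119) = 17460/119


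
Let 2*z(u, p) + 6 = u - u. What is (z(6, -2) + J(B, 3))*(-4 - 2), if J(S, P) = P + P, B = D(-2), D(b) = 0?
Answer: -18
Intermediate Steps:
z(u, p) = -3 (z(u, p) = -3 + (u - u)/2 = -3 + (½)*0 = -3 + 0 = -3)
B = 0
J(S, P) = 2*P
(z(6, -2) + J(B, 3))*(-4 - 2) = (-3 + 2*3)*(-4 - 2) = (-3 + 6)*(-6) = 3*(-6) = -18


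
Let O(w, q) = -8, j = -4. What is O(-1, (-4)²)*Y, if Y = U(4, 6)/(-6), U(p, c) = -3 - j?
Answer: 4/3 ≈ 1.3333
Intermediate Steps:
U(p, c) = 1 (U(p, c) = -3 - 1*(-4) = -3 + 4 = 1)
Y = -⅙ (Y = 1/(-6) = 1*(-⅙) = -⅙ ≈ -0.16667)
O(-1, (-4)²)*Y = -8*(-⅙) = 4/3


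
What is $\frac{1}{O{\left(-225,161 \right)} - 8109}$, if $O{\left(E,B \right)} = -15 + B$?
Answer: $- \frac{1}{7963} \approx -0.00012558$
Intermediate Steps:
$\frac{1}{O{\left(-225,161 \right)} - 8109} = \frac{1}{\left(-15 + 161\right) - 8109} = \frac{1}{146 - 8109} = \frac{1}{-7963} = - \frac{1}{7963}$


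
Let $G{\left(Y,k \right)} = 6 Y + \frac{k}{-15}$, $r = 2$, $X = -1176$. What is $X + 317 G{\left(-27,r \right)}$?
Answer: $- \frac{788584}{15} \approx -52572.0$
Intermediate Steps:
$G{\left(Y,k \right)} = 6 Y - \frac{k}{15}$ ($G{\left(Y,k \right)} = 6 Y + k \left(- \frac{1}{15}\right) = 6 Y - \frac{k}{15}$)
$X + 317 G{\left(-27,r \right)} = -1176 + 317 \left(6 \left(-27\right) - \frac{2}{15}\right) = -1176 + 317 \left(-162 - \frac{2}{15}\right) = -1176 + 317 \left(- \frac{2432}{15}\right) = -1176 - \frac{770944}{15} = - \frac{788584}{15}$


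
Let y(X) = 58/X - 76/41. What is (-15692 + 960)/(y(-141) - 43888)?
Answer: 42582846/126864811 ≈ 0.33566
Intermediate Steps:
y(X) = -76/41 + 58/X (y(X) = 58/X - 76*1/41 = 58/X - 76/41 = -76/41 + 58/X)
(-15692 + 960)/(y(-141) - 43888) = (-15692 + 960)/((-76/41 + 58/(-141)) - 43888) = -14732/((-76/41 + 58*(-1/141)) - 43888) = -14732/((-76/41 - 58/141) - 43888) = -14732/(-13094/5781 - 43888) = -14732/(-253729622/5781) = -14732*(-5781/253729622) = 42582846/126864811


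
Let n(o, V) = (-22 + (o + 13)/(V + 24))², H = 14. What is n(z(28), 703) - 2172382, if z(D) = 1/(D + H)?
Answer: -2024915876259191/932325156 ≈ -2.1719e+6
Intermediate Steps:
z(D) = 1/(14 + D) (z(D) = 1/(D + 14) = 1/(14 + D))
n(o, V) = (-22 + (13 + o)/(24 + V))²
n(z(28), 703) - 2172382 = (515 - 1/(14 + 28) + 22*703)²/(24 + 703)² - 2172382 = (515 - 1/42 + 15466)²/727² - 2172382 = (515 - 1*1/42 + 15466)²/528529 - 2172382 = (515 - 1/42 + 15466)²/528529 - 2172382 = (671201/42)²/528529 - 2172382 = (1/528529)*(450510782401/1764) - 2172382 = 450510782401/932325156 - 2172382 = -2024915876259191/932325156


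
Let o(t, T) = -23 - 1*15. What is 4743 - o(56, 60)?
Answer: 4781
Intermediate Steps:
o(t, T) = -38 (o(t, T) = -23 - 15 = -38)
4743 - o(56, 60) = 4743 - 1*(-38) = 4743 + 38 = 4781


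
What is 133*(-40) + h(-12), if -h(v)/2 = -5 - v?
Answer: -5334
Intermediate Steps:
h(v) = 10 + 2*v (h(v) = -2*(-5 - v) = 10 + 2*v)
133*(-40) + h(-12) = 133*(-40) + (10 + 2*(-12)) = -5320 + (10 - 24) = -5320 - 14 = -5334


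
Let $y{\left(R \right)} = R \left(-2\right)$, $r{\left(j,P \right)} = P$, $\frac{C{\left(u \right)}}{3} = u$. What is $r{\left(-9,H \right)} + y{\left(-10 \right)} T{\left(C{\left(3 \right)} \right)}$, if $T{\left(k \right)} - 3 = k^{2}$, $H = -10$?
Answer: $1670$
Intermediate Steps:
$C{\left(u \right)} = 3 u$
$y{\left(R \right)} = - 2 R$
$T{\left(k \right)} = 3 + k^{2}$
$r{\left(-9,H \right)} + y{\left(-10 \right)} T{\left(C{\left(3 \right)} \right)} = -10 + \left(-2\right) \left(-10\right) \left(3 + \left(3 \cdot 3\right)^{2}\right) = -10 + 20 \left(3 + 9^{2}\right) = -10 + 20 \left(3 + 81\right) = -10 + 20 \cdot 84 = -10 + 1680 = 1670$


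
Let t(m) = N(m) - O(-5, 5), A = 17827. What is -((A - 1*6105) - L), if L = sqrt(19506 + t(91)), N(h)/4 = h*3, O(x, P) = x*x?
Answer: -11722 + sqrt(20573) ≈ -11579.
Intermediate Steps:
O(x, P) = x**2
N(h) = 12*h (N(h) = 4*(h*3) = 4*(3*h) = 12*h)
t(m) = -25 + 12*m (t(m) = 12*m - 1*(-5)**2 = 12*m - 1*25 = 12*m - 25 = -25 + 12*m)
L = sqrt(20573) (L = sqrt(19506 + (-25 + 12*91)) = sqrt(19506 + (-25 + 1092)) = sqrt(19506 + 1067) = sqrt(20573) ≈ 143.43)
-((A - 1*6105) - L) = -((17827 - 1*6105) - sqrt(20573)) = -((17827 - 6105) - sqrt(20573)) = -(11722 - sqrt(20573)) = -11722 + sqrt(20573)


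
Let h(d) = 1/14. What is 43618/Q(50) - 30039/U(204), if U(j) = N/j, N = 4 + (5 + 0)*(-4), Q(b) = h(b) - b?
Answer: 1068417703/2796 ≈ 3.8212e+5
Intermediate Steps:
h(d) = 1/14
Q(b) = 1/14 - b
N = -16 (N = 4 + 5*(-4) = 4 - 20 = -16)
U(j) = -16/j
43618/Q(50) - 30039/U(204) = 43618/(1/14 - 1*50) - 30039/((-16/204)) = 43618/(1/14 - 50) - 30039/((-16*1/204)) = 43618/(-699/14) - 30039/(-4/51) = 43618*(-14/699) - 30039*(-51/4) = -610652/699 + 1531989/4 = 1068417703/2796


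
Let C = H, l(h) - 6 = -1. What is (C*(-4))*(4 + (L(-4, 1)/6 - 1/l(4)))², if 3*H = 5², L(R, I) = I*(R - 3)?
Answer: -6241/27 ≈ -231.15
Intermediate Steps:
L(R, I) = I*(-3 + R)
l(h) = 5 (l(h) = 6 - 1 = 5)
H = 25/3 (H = (⅓)*5² = (⅓)*25 = 25/3 ≈ 8.3333)
C = 25/3 ≈ 8.3333
(C*(-4))*(4 + (L(-4, 1)/6 - 1/l(4)))² = ((25/3)*(-4))*(4 + ((1*(-3 - 4))/6 - 1/5))² = -100*(4 + ((1*(-7))*(⅙) - 1*⅕))²/3 = -100*(4 + (-7*⅙ - ⅕))²/3 = -100*(4 + (-7/6 - ⅕))²/3 = -100*(4 - 41/30)²/3 = -100*(79/30)²/3 = -100/3*6241/900 = -6241/27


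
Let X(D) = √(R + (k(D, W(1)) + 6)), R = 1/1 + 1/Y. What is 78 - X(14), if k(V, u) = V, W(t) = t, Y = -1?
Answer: 78 - 2*√5 ≈ 73.528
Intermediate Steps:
R = 0 (R = 1/1 + 1/(-1) = 1*1 + 1*(-1) = 1 - 1 = 0)
X(D) = √(6 + D) (X(D) = √(0 + (D + 6)) = √(0 + (6 + D)) = √(6 + D))
78 - X(14) = 78 - √(6 + 14) = 78 - √20 = 78 - 2*√5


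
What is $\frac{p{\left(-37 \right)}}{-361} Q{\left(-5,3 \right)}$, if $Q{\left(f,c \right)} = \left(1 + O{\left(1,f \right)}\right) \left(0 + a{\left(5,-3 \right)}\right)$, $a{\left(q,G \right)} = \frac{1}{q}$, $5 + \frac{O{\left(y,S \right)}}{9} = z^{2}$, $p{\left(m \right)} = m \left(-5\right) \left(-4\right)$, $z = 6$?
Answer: $\frac{41440}{361} \approx 114.79$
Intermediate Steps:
$p{\left(m \right)} = 20 m$ ($p{\left(m \right)} = - 5 m \left(-4\right) = 20 m$)
$O{\left(y,S \right)} = 279$ ($O{\left(y,S \right)} = -45 + 9 \cdot 6^{2} = -45 + 9 \cdot 36 = -45 + 324 = 279$)
$Q{\left(f,c \right)} = 56$ ($Q{\left(f,c \right)} = \left(1 + 279\right) \left(0 + \frac{1}{5}\right) = 280 \left(0 + \frac{1}{5}\right) = 280 \cdot \frac{1}{5} = 56$)
$\frac{p{\left(-37 \right)}}{-361} Q{\left(-5,3 \right)} = \frac{20 \left(-37\right)}{-361} \cdot 56 = \left(-740\right) \left(- \frac{1}{361}\right) 56 = \frac{740}{361} \cdot 56 = \frac{41440}{361}$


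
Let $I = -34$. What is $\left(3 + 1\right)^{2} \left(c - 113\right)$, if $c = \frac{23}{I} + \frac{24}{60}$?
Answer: $- \frac{154056}{85} \approx -1812.4$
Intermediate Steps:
$c = - \frac{47}{170}$ ($c = \frac{23}{-34} + \frac{24}{60} = 23 \left(- \frac{1}{34}\right) + 24 \cdot \frac{1}{60} = - \frac{23}{34} + \frac{2}{5} = - \frac{47}{170} \approx -0.27647$)
$\left(3 + 1\right)^{2} \left(c - 113\right) = \left(3 + 1\right)^{2} \left(- \frac{47}{170} - 113\right) = 4^{2} \left(- \frac{19257}{170}\right) = 16 \left(- \frac{19257}{170}\right) = - \frac{154056}{85}$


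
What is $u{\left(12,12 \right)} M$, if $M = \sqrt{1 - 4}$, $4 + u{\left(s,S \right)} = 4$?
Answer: $0$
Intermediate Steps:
$u{\left(s,S \right)} = 0$ ($u{\left(s,S \right)} = -4 + 4 = 0$)
$M = i \sqrt{3}$ ($M = \sqrt{-3} = i \sqrt{3} \approx 1.732 i$)
$u{\left(12,12 \right)} M = 0 i \sqrt{3} = 0$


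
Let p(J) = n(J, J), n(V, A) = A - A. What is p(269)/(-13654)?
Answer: 0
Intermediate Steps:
n(V, A) = 0
p(J) = 0
p(269)/(-13654) = 0/(-13654) = 0*(-1/13654) = 0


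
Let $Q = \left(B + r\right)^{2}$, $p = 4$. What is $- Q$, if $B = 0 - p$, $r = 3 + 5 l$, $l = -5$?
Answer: $-676$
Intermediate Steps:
$r = -22$ ($r = 3 + 5 \left(-5\right) = 3 - 25 = -22$)
$B = -4$ ($B = 0 - 4 = -4$)
$Q = 676$ ($Q = \left(-4 - 22\right)^{2} = \left(-26\right)^{2} = 676$)
$- Q = \left(-1\right) 676 = -676$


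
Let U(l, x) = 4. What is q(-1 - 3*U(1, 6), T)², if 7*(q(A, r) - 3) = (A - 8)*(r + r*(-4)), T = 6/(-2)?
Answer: 576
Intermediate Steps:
T = -3 (T = 6*(-½) = -3)
q(A, r) = 3 - 3*r*(-8 + A)/7 (q(A, r) = 3 + ((A - 8)*(r + r*(-4)))/7 = 3 + ((-8 + A)*(r - 4*r))/7 = 3 + ((-8 + A)*(-3*r))/7 = 3 + (-3*r*(-8 + A))/7 = 3 - 3*r*(-8 + A)/7)
q(-1 - 3*U(1, 6), T)² = (3 + (24/7)*(-3) - 3/7*(-1 - 3*4)*(-3))² = (3 - 72/7 - 3/7*(-1 - 12)*(-3))² = (3 - 72/7 - 3/7*(-13)*(-3))² = (3 - 72/7 - 117/7)² = (-24)² = 576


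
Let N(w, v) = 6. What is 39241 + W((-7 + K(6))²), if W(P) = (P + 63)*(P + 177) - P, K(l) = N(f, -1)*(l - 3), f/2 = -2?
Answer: 93952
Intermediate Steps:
f = -4 (f = 2*(-2) = -4)
K(l) = -18 + 6*l (K(l) = 6*(l - 3) = 6*(-3 + l) = -18 + 6*l)
W(P) = -P + (63 + P)*(177 + P) (W(P) = (63 + P)*(177 + P) - P = -P + (63 + P)*(177 + P))
39241 + W((-7 + K(6))²) = 39241 + (11151 + ((-7 + (-18 + 6*6))²)² + 239*(-7 + (-18 + 6*6))²) = 39241 + (11151 + ((-7 + (-18 + 36))²)² + 239*(-7 + (-18 + 36))²) = 39241 + (11151 + ((-7 + 18)²)² + 239*(-7 + 18)²) = 39241 + (11151 + (11²)² + 239*11²) = 39241 + (11151 + 121² + 239*121) = 39241 + (11151 + 14641 + 28919) = 39241 + 54711 = 93952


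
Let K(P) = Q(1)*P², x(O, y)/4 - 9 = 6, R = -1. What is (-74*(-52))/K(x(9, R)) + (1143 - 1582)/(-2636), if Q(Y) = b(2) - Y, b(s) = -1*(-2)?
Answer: 732733/593100 ≈ 1.2354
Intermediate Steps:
x(O, y) = 60 (x(O, y) = 36 + 4*6 = 36 + 24 = 60)
b(s) = 2
Q(Y) = 2 - Y
K(P) = P² (K(P) = (2 - 1*1)*P² = (2 - 1)*P² = 1*P² = P²)
(-74*(-52))/K(x(9, R)) + (1143 - 1582)/(-2636) = (-74*(-52))/(60²) + (1143 - 1582)/(-2636) = 3848/3600 - 439*(-1/2636) = 3848*(1/3600) + 439/2636 = 481/450 + 439/2636 = 732733/593100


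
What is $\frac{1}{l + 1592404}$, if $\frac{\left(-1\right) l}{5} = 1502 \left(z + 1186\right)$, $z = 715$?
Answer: $- \frac{1}{12684106} \approx -7.8839 \cdot 10^{-8}$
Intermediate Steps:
$l = -14276510$ ($l = - 5 \cdot 1502 \left(715 + 1186\right) = - 5 \cdot 1502 \cdot 1901 = \left(-5\right) 2855302 = -14276510$)
$\frac{1}{l + 1592404} = \frac{1}{-14276510 + 1592404} = \frac{1}{-12684106} = - \frac{1}{12684106}$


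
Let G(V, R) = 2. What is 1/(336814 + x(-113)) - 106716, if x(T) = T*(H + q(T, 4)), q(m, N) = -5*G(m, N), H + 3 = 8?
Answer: -36003737363/337379 ≈ -1.0672e+5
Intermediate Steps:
H = 5 (H = -3 + 8 = 5)
q(m, N) = -10 (q(m, N) = -5*2 = -10)
x(T) = -5*T (x(T) = T*(5 - 10) = T*(-5) = -5*T)
1/(336814 + x(-113)) - 106716 = 1/(336814 - 5*(-113)) - 106716 = 1/(336814 + 565) - 106716 = 1/337379 - 106716 = -36003737363/337379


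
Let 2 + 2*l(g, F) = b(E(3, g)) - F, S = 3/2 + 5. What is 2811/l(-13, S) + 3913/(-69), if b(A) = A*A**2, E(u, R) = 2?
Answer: -779749/69 ≈ -11301.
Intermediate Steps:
b(A) = A**3
S = 13/2 (S = (1/2)*3 + 5 = 3/2 + 5 = 13/2 ≈ 6.5000)
l(g, F) = 3 - F/2 (l(g, F) = -1 + (2**3 - F)/2 = -1 + (8 - F)/2 = -1 + (4 - F/2) = 3 - F/2)
2811/l(-13, S) + 3913/(-69) = 2811/(3 - 1/2*13/2) + 3913/(-69) = 2811/(3 - 13/4) + 3913*(-1/69) = 2811/(-1/4) - 3913/69 = 2811*(-4) - 3913/69 = -11244 - 3913/69 = -779749/69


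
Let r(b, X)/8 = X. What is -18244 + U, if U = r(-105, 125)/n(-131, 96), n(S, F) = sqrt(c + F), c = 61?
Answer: -18244 + 1000*sqrt(157)/157 ≈ -18164.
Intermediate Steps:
r(b, X) = 8*X
n(S, F) = sqrt(61 + F)
U = 1000*sqrt(157)/157 (U = (8*125)/(sqrt(61 + 96)) = 1000/(sqrt(157)) = 1000*(sqrt(157)/157) = 1000*sqrt(157)/157 ≈ 79.809)
-18244 + U = -18244 + 1000*sqrt(157)/157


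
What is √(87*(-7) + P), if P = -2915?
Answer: 2*I*√881 ≈ 59.363*I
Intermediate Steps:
√(87*(-7) + P) = √(87*(-7) - 2915) = √(-609 - 2915) = √(-3524) = 2*I*√881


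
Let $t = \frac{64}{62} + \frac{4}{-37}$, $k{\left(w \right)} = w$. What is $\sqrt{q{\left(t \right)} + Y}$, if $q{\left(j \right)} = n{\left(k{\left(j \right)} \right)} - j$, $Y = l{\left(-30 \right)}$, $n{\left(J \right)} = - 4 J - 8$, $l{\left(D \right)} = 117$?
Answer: $\frac{\sqrt{137322281}}{1147} \approx 10.217$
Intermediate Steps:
$n{\left(J \right)} = -8 - 4 J$
$Y = 117$
$t = \frac{1060}{1147}$ ($t = 64 \cdot \frac{1}{62} + 4 \left(- \frac{1}{37}\right) = \frac{32}{31} - \frac{4}{37} = \frac{1060}{1147} \approx 0.92415$)
$q{\left(j \right)} = -8 - 5 j$ ($q{\left(j \right)} = \left(-8 - 4 j\right) - j = -8 - 5 j$)
$\sqrt{q{\left(t \right)} + Y} = \sqrt{\left(-8 - \frac{5300}{1147}\right) + 117} = \sqrt{- \frac{14476}{1147} + 117} = \sqrt{\frac{119723}{1147}} = \frac{\sqrt{137322281}}{1147}$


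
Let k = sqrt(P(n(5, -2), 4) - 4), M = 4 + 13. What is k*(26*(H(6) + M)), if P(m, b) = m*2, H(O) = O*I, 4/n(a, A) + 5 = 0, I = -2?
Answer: 52*I*sqrt(35) ≈ 307.64*I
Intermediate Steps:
n(a, A) = -4/5 (n(a, A) = 4/(-5 + 0) = 4/(-5) = 4*(-1/5) = -4/5)
M = 17
H(O) = -2*O (H(O) = O*(-2) = -2*O)
P(m, b) = 2*m
k = 2*I*sqrt(35)/5 (k = sqrt(2*(-4/5) - 4) = sqrt(-8/5 - 4) = sqrt(-28/5) = 2*I*sqrt(35)/5 ≈ 2.3664*I)
k*(26*(H(6) + M)) = (2*I*sqrt(35)/5)*(26*(-2*6 + 17)) = (2*I*sqrt(35)/5)*(26*(-12 + 17)) = (2*I*sqrt(35)/5)*(26*5) = (2*I*sqrt(35)/5)*130 = 52*I*sqrt(35)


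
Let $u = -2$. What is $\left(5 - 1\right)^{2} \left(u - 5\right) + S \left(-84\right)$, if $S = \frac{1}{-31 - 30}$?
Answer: $- \frac{6748}{61} \approx -110.62$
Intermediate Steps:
$S = - \frac{1}{61}$ ($S = \frac{1}{-61} = - \frac{1}{61} \approx -0.016393$)
$\left(5 - 1\right)^{2} \left(u - 5\right) + S \left(-84\right) = \left(5 - 1\right)^{2} \left(-2 - 5\right) - - \frac{84}{61} = 4^{2} \left(-7\right) + \frac{84}{61} = 16 \left(-7\right) + \frac{84}{61} = -112 + \frac{84}{61} = - \frac{6748}{61}$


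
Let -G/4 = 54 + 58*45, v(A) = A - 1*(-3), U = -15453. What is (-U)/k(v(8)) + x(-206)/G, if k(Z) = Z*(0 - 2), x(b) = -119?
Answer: -82332275/117216 ≈ -702.40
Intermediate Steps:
v(A) = 3 + A (v(A) = A + 3 = 3 + A)
G = -10656 (G = -4*(54 + 58*45) = -4*(54 + 2610) = -4*2664 = -10656)
k(Z) = -2*Z (k(Z) = Z*(-2) = -2*Z)
(-U)/k(v(8)) + x(-206)/G = (-1*(-15453))/((-2*(3 + 8))) - 119/(-10656) = 15453/((-2*11)) - 119*(-1/10656) = 15453/(-22) + 119/10656 = 15453*(-1/22) + 119/10656 = -15453/22 + 119/10656 = -82332275/117216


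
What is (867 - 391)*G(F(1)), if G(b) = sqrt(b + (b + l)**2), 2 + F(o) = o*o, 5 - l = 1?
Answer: 952*sqrt(2) ≈ 1346.3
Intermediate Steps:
l = 4 (l = 5 - 1*1 = 5 - 1 = 4)
F(o) = -2 + o**2 (F(o) = -2 + o*o = -2 + o**2)
G(b) = sqrt(b + (4 + b)**2) (G(b) = sqrt(b + (b + 4)**2) = sqrt(b + (4 + b)**2))
(867 - 391)*G(F(1)) = (867 - 391)*sqrt((-2 + 1**2) + (4 + (-2 + 1**2))**2) = 476*sqrt((-2 + 1) + (4 + (-2 + 1))**2) = 476*sqrt(-1 + (4 - 1)**2) = 476*sqrt(-1 + 3**2) = 476*sqrt(-1 + 9) = 476*sqrt(8) = 476*(2*sqrt(2)) = 952*sqrt(2)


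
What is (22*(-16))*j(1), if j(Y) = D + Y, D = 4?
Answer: -1760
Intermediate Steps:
j(Y) = 4 + Y
(22*(-16))*j(1) = (22*(-16))*(4 + 1) = -352*5 = -1760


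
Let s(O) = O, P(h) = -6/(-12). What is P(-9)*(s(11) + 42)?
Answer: 53/2 ≈ 26.500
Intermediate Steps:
P(h) = ½ (P(h) = -6*(-1/12) = ½)
P(-9)*(s(11) + 42) = (11 + 42)/2 = (½)*53 = 53/2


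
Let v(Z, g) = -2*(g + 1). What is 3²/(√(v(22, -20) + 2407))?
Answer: 3*√2445/815 ≈ 0.18201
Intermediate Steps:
v(Z, g) = -2 - 2*g (v(Z, g) = -2*(1 + g) = -2 - 2*g)
3²/(√(v(22, -20) + 2407)) = 3²/(√((-2 - 2*(-20)) + 2407)) = 9/(√((-2 + 40) + 2407)) = 9/(√(38 + 2407)) = 9/(√2445) = 9*(√2445/2445) = 3*√2445/815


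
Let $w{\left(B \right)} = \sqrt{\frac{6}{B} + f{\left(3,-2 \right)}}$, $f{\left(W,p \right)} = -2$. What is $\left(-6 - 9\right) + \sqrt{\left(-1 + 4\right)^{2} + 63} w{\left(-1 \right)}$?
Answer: $-15 + 24 i \approx -15.0 + 24.0 i$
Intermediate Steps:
$w{\left(B \right)} = \sqrt{-2 + \frac{6}{B}}$ ($w{\left(B \right)} = \sqrt{\frac{6}{B} - 2} = \sqrt{-2 + \frac{6}{B}}$)
$\left(-6 - 9\right) + \sqrt{\left(-1 + 4\right)^{2} + 63} w{\left(-1 \right)} = \left(-6 - 9\right) + \sqrt{\left(-1 + 4\right)^{2} + 63} \sqrt{-2 + \frac{6}{-1}} = \left(-6 - 9\right) + \sqrt{3^{2} + 63} \sqrt{-2 + 6 \left(-1\right)} = -15 + \sqrt{9 + 63} \sqrt{-2 - 6} = -15 + \sqrt{72} \sqrt{-8} = -15 + 6 \sqrt{2} \cdot 2 i \sqrt{2} = -15 + 24 i$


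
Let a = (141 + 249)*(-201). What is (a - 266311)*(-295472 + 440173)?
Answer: -49878579401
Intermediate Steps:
a = -78390 (a = 390*(-201) = -78390)
(a - 266311)*(-295472 + 440173) = (-78390 - 266311)*(-295472 + 440173) = -344701*144701 = -49878579401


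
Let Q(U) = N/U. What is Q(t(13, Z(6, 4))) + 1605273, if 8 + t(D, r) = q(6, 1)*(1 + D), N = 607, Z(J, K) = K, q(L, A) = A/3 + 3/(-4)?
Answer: 133234017/83 ≈ 1.6052e+6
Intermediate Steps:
q(L, A) = -¾ + A/3 (q(L, A) = A*(⅓) + 3*(-¼) = A/3 - ¾ = -¾ + A/3)
t(D, r) = -101/12 - 5*D/12 (t(D, r) = -8 + (-¾ + (⅓)*1)*(1 + D) = -8 + (-¾ + ⅓)*(1 + D) = -8 - 5*(1 + D)/12 = -8 + (-5/12 - 5*D/12) = -101/12 - 5*D/12)
Q(U) = 607/U
Q(t(13, Z(6, 4))) + 1605273 = 607/(-101/12 - 5/12*13) + 1605273 = 607/(-101/12 - 65/12) + 1605273 = 607/(-83/6) + 1605273 = 607*(-6/83) + 1605273 = -3642/83 + 1605273 = 133234017/83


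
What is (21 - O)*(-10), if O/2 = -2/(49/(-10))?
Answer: -9890/49 ≈ -201.84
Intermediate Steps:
O = 40/49 (O = 2*(-2/(49/(-10))) = 2*(-2/(49*(-1/10))) = 2*(-2/(-49/10)) = 2*(-2*(-10/49)) = 2*(20/49) = 40/49 ≈ 0.81633)
(21 - O)*(-10) = (21 - 1*40/49)*(-10) = (21 - 40/49)*(-10) = (989/49)*(-10) = -9890/49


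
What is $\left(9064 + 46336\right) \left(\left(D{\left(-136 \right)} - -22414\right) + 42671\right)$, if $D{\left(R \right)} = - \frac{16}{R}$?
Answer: $\frac{61297163800}{17} \approx 3.6057 \cdot 10^{9}$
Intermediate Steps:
$\left(9064 + 46336\right) \left(\left(D{\left(-136 \right)} - -22414\right) + 42671\right) = \left(9064 + 46336\right) \left(\left(- \frac{16}{-136} - -22414\right) + 42671\right) = 55400 \left(\left(\left(-16\right) \left(- \frac{1}{136}\right) + 22414\right) + 42671\right) = 55400 \left(\left(\frac{2}{17} + 22414\right) + 42671\right) = 55400 \left(\frac{381040}{17} + 42671\right) = 55400 \cdot \frac{1106447}{17} = \frac{61297163800}{17}$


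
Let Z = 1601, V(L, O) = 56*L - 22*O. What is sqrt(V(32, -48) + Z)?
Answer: sqrt(4449) ≈ 66.701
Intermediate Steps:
V(L, O) = -22*O + 56*L
sqrt(V(32, -48) + Z) = sqrt((-22*(-48) + 56*32) + 1601) = sqrt((1056 + 1792) + 1601) = sqrt(2848 + 1601) = sqrt(4449)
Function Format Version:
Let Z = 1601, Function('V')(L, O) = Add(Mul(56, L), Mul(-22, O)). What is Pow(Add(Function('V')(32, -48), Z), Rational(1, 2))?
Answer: Pow(4449, Rational(1, 2)) ≈ 66.701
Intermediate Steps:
Function('V')(L, O) = Add(Mul(-22, O), Mul(56, L))
Pow(Add(Function('V')(32, -48), Z), Rational(1, 2)) = Pow(Add(Add(Mul(-22, -48), Mul(56, 32)), 1601), Rational(1, 2)) = Pow(Add(Add(1056, 1792), 1601), Rational(1, 2)) = Pow(Add(2848, 1601), Rational(1, 2)) = Pow(4449, Rational(1, 2))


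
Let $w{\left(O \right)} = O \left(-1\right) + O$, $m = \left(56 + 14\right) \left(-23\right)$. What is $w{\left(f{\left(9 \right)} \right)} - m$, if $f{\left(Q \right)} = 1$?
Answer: $1610$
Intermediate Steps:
$m = -1610$ ($m = 70 \left(-23\right) = -1610$)
$w{\left(O \right)} = 0$ ($w{\left(O \right)} = - O + O = 0$)
$w{\left(f{\left(9 \right)} \right)} - m = 0 - -1610 = 0 + 1610 = 1610$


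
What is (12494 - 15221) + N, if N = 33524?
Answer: 30797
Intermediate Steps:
(12494 - 15221) + N = (12494 - 15221) + 33524 = -2727 + 33524 = 30797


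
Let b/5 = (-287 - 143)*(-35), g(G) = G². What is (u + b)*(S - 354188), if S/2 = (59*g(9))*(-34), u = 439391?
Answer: -349523581560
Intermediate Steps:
b = 75250 (b = 5*((-287 - 143)*(-35)) = 5*(-430*(-35)) = 5*15050 = 75250)
S = -324972 (S = 2*((59*9²)*(-34)) = 2*((59*81)*(-34)) = 2*(4779*(-34)) = 2*(-162486) = -324972)
(u + b)*(S - 354188) = (439391 + 75250)*(-324972 - 354188) = 514641*(-679160) = -349523581560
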